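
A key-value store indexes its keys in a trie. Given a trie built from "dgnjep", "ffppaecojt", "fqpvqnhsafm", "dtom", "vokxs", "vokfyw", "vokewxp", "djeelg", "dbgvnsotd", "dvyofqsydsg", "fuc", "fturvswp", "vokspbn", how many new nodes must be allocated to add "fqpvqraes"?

"fqpvq" is already a path in the trie; the remaining "raes" must be added.
Each of the 4 remaining characters creates one node.

4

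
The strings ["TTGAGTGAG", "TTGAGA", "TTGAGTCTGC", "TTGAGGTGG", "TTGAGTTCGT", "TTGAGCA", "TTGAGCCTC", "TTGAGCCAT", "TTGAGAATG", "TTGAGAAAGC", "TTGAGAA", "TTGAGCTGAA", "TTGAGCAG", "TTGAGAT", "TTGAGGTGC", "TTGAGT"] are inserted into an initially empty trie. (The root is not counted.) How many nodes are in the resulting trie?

Insert word by word; a character creates a node only if that edge doesn't already exist:
  "TTGAGTGAG" → 9 new (T, T, G, A, G, T, G, A, G)
  "TTGAGA" → prefix "TTGAG" already present; 1 new (A)
  "TTGAGTCTGC" → prefix "TTGAGT" already present; 4 new (C, T, G, C)
  "TTGAGGTGG" → prefix "TTGAG" already present; 4 new (G, T, G, G)
  "TTGAGTTCGT" → prefix "TTGAGT" already present; 4 new (T, C, G, T)
  "TTGAGCA" → prefix "TTGAG" already present; 2 new (C, A)
  "TTGAGCCTC" → prefix "TTGAGC" already present; 3 new (C, T, C)
  "TTGAGCCAT" → prefix "TTGAGCC" already present; 2 new (A, T)
  "TTGAGAATG" → prefix "TTGAGA" already present; 3 new (A, T, G)
  "TTGAGAAAGC" → prefix "TTGAGAA" already present; 3 new (A, G, C)
  "TTGAGAA" → prefix "TTGAGAA" already present; 0 new (none)
  "TTGAGCTGAA" → prefix "TTGAGC" already present; 4 new (T, G, A, A)
  "TTGAGCAG" → prefix "TTGAGCA" already present; 1 new (G)
  "TTGAGAT" → prefix "TTGAGA" already present; 1 new (T)
  "TTGAGGTGC" → prefix "TTGAGGTG" already present; 1 new (C)
  "TTGAGT" → prefix "TTGAGT" already present; 0 new (none)
Total nodes = 9 + 1 + 4 + 4 + 4 + 2 + 3 + 2 + 3 + 3 + 0 + 4 + 1 + 1 + 1 + 0 = 42

42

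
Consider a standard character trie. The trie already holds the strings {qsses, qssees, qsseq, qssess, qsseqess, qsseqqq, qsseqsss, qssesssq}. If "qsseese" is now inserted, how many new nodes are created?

Walking "qsseese" from the root, the first 6 characters ("qssees") follow existing edges; "e" is the first miss.
New nodes needed: |"qsseese"| − 6 = 7 − 6 = 1.

1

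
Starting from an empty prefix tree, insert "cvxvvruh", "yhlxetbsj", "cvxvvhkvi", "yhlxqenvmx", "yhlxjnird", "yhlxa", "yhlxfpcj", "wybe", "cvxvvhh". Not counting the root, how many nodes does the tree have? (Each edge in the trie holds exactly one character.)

Count nodes per top-level branch (shared prefixes stored once):
  'c'-branch (cvxvvhh, cvxvvhkvi, cvxvvruh): 13 nodes
  'w'-branch (wybe): 4 nodes
  'y'-branch (yhlxa, yhlxetbsj, yhlxfpcj, yhlxjnird, yhlxqenvmx): 25 nodes
Sum: 42

42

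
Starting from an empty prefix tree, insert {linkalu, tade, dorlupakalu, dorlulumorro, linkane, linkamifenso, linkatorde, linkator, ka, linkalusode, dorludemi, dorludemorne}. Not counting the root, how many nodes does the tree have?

57

Insert word by word; a character creates a node only if that edge doesn't already exist:
  "linkalu" → 7 new (l, i, n, k, a, l, u)
  "tade" → 4 new (t, a, d, e)
  "dorlupakalu" → 11 new (d, o, r, l, u, p, a, k, a, l, u)
  "dorlulumorro" → prefix "dorlu" already present; 7 new (l, u, m, o, r, r, o)
  "linkane" → prefix "linka" already present; 2 new (n, e)
  "linkamifenso" → prefix "linka" already present; 7 new (m, i, f, e, n, s, o)
  "linkatorde" → prefix "linka" already present; 5 new (t, o, r, d, e)
  "linkator" → prefix "linkator" already present; 0 new (none)
  "ka" → 2 new (k, a)
  "linkalusode" → prefix "linkalu" already present; 4 new (s, o, d, e)
  "dorludemi" → prefix "dorlu" already present; 4 new (d, e, m, i)
  "dorludemorne" → prefix "dorludem" already present; 4 new (o, r, n, e)
Total nodes = 7 + 4 + 11 + 7 + 2 + 7 + 5 + 0 + 2 + 4 + 4 + 4 = 57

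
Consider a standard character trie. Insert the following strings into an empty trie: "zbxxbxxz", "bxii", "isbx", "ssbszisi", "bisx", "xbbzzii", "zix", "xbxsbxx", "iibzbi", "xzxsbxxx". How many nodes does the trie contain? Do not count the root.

53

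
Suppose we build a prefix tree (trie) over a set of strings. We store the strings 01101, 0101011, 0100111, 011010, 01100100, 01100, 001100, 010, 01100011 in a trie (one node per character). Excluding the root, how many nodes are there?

27

Trie structure (* marks end of a word):
(root)
└─ 0
   ├─ 0
   │  └─ 1
   │     └─ 1
   │        └─ 0
   │           └─ 0 *
   └─ 1
      ├─ 0 *
      │  ├─ 0
      │  │  └─ 1
      │  │     └─ 1
      │  │        └─ 1 *
      │  └─ 1
      │     └─ 0
      │        └─ 1
      │           └─ 1 *
      └─ 1
         └─ 0
            ├─ 0 *
            │  ├─ 0
            │  │  └─ 1
            │  │     └─ 1 *
            │  └─ 1
            │     └─ 0
            │        └─ 0 *
            └─ 1 *
               └─ 0 *
Counting every labelled node above: 27.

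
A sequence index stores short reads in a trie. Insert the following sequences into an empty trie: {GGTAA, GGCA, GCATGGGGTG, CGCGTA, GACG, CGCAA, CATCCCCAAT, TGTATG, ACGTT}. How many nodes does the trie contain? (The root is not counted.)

47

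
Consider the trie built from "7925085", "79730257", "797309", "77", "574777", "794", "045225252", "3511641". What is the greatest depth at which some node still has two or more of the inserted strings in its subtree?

5

Look for the deepest trie node that still has at least two words in its subtree.
e.g. "79730257" and "797309" share the prefix "79730" of length 5; no pair shares a longer one.
Longest shared-prefix length: 5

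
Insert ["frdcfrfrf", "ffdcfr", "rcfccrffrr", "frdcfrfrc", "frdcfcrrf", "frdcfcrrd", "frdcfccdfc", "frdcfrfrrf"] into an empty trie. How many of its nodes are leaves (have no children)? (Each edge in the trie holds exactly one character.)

Leaves are exactly the stored words that no other stored word extends.
Those words: "ffdcfr", "frdcfccdfc", "frdcfcrrd", "frdcfcrrf", "frdcfrfrc", "frdcfrfrf", "frdcfrfrrf", "rcfccrffrr"
Leaf count: 8

8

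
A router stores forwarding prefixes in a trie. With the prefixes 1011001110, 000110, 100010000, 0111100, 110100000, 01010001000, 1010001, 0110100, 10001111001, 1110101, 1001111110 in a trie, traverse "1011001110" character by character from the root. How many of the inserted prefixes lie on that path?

1

Walk "1011001110" from the root; an end-of-word marker is hit whenever a stored word is a prefix of "1011001110".
Prefixes of the query that are stored words: "1011001110"
Count: 1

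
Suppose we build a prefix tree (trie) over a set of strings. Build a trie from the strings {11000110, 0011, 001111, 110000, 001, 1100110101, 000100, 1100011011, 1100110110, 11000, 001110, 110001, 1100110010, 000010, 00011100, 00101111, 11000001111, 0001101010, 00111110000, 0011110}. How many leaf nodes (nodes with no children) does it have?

Leaves are exactly the stored words that no other stored word extends.
Those words: "000010", "000100", "0001101010", "00011100", "00101111", "001110", "0011110", "00111110000", "11000001111", "1100011011", "1100110010", "1100110101", "1100110110"
Leaf count: 13

13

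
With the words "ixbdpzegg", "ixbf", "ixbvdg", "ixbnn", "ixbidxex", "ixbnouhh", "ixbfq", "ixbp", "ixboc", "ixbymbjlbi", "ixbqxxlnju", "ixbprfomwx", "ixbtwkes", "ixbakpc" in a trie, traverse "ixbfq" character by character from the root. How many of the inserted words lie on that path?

Traverse "ixbfq" character by character; count nodes along the way that are marked as word ends.
Prefixes of the query that are stored words: "ixbf", "ixbfq"
Count: 2

2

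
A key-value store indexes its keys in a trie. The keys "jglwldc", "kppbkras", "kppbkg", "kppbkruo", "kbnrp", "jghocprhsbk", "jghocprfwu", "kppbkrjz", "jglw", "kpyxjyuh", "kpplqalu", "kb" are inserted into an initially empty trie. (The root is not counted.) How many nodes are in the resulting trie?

47

For each word, the new-node count is its length minus the longest prefix already in the trie:
  "jglwldc" → 7 new (j, g, l, w, l, d, c)
  "kppbkras" → 8 new (k, p, p, b, k, r, a, s)
  "kppbkg" → prefix "kppbk" already present; 1 new (g)
  "kppbkruo" → prefix "kppbkr" already present; 2 new (u, o)
  "kbnrp" → prefix "k" already present; 4 new (b, n, r, p)
  "jghocprhsbk" → prefix "jg" already present; 9 new (h, o, c, p, r, h, s, b, k)
  "jghocprfwu" → prefix "jghocpr" already present; 3 new (f, w, u)
  "kppbkrjz" → prefix "kppbkr" already present; 2 new (j, z)
  "jglw" → prefix "jglw" already present; 0 new (none)
  "kpyxjyuh" → prefix "kp" already present; 6 new (y, x, j, y, u, h)
  "kpplqalu" → prefix "kpp" already present; 5 new (l, q, a, l, u)
  "kb" → prefix "kb" already present; 0 new (none)
Total nodes = 7 + 8 + 1 + 2 + 4 + 9 + 3 + 2 + 0 + 6 + 5 + 0 = 47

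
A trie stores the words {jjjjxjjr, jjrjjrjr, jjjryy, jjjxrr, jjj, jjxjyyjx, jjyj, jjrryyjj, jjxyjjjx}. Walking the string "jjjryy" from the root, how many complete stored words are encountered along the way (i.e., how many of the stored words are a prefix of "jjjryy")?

Walk "jjjryy" from the root; an end-of-word marker is hit whenever a stored word is a prefix of "jjjryy".
Prefixes of the query that are stored words: "jjj", "jjjryy"
Count: 2

2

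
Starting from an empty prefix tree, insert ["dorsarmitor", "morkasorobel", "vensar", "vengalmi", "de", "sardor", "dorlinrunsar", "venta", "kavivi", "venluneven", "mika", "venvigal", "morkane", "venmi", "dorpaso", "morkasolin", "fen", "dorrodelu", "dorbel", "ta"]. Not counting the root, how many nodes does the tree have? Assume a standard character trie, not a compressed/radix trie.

98

Insert word by word; a character creates a node only if that edge doesn't already exist:
  "dorsarmitor" → 11 new (d, o, r, s, a, r, m, i, t, o, r)
  "morkasorobel" → 12 new (m, o, r, k, a, s, o, r, o, b, e, l)
  "vensar" → 6 new (v, e, n, s, a, r)
  "vengalmi" → prefix "ven" already present; 5 new (g, a, l, m, i)
  "de" → prefix "d" already present; 1 new (e)
  "sardor" → 6 new (s, a, r, d, o, r)
  "dorlinrunsar" → prefix "dor" already present; 9 new (l, i, n, r, u, n, s, a, r)
  "venta" → prefix "ven" already present; 2 new (t, a)
  "kavivi" → 6 new (k, a, v, i, v, i)
  "venluneven" → prefix "ven" already present; 7 new (l, u, n, e, v, e, n)
  "mika" → prefix "m" already present; 3 new (i, k, a)
  "venvigal" → prefix "ven" already present; 5 new (v, i, g, a, l)
  "morkane" → prefix "morka" already present; 2 new (n, e)
  "venmi" → prefix "ven" already present; 2 new (m, i)
  "dorpaso" → prefix "dor" already present; 4 new (p, a, s, o)
  "morkasolin" → prefix "morkaso" already present; 3 new (l, i, n)
  "fen" → 3 new (f, e, n)
  "dorrodelu" → prefix "dor" already present; 6 new (r, o, d, e, l, u)
  "dorbel" → prefix "dor" already present; 3 new (b, e, l)
  "ta" → 2 new (t, a)
Total nodes = 11 + 12 + 6 + 5 + 1 + 6 + 9 + 2 + 6 + 7 + 3 + 5 + 2 + 2 + 4 + 3 + 3 + 6 + 3 + 2 = 98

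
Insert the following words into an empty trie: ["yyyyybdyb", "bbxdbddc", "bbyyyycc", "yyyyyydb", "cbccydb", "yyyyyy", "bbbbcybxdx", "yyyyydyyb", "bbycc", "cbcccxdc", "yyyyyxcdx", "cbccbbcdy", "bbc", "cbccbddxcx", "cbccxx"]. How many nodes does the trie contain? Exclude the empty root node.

For each word, the new-node count is its length minus the longest prefix already in the trie:
  "yyyyybdyb" → 9 new (y, y, y, y, y, b, d, y, b)
  "bbxdbddc" → 8 new (b, b, x, d, b, d, d, c)
  "bbyyyycc" → prefix "bb" already present; 6 new (y, y, y, y, c, c)
  "yyyyyydb" → prefix "yyyyy" already present; 3 new (y, d, b)
  "cbccydb" → 7 new (c, b, c, c, y, d, b)
  "yyyyyy" → prefix "yyyyyy" already present; 0 new (none)
  "bbbbcybxdx" → prefix "bb" already present; 8 new (b, b, c, y, b, x, d, x)
  "yyyyydyyb" → prefix "yyyyy" already present; 4 new (d, y, y, b)
  "bbycc" → prefix "bby" already present; 2 new (c, c)
  "cbcccxdc" → prefix "cbcc" already present; 4 new (c, x, d, c)
  "yyyyyxcdx" → prefix "yyyyy" already present; 4 new (x, c, d, x)
  "cbccbbcdy" → prefix "cbcc" already present; 5 new (b, b, c, d, y)
  "bbc" → prefix "bb" already present; 1 new (c)
  "cbccbddxcx" → prefix "cbccb" already present; 5 new (d, d, x, c, x)
  "cbccxx" → prefix "cbcc" already present; 2 new (x, x)
Total nodes = 9 + 8 + 6 + 3 + 7 + 0 + 8 + 4 + 2 + 4 + 4 + 5 + 1 + 5 + 2 = 68

68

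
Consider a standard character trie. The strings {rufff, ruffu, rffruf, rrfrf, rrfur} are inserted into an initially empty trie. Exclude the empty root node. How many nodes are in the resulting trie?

Trie structure (* marks end of a word):
(root)
└─ r
   ├─ f
   │  └─ f
   │     └─ r
   │        └─ u
   │           └─ f *
   ├─ r
   │  └─ f
   │     ├─ r
   │     │  └─ f *
   │     └─ u
   │        └─ r *
   └─ u
      └─ f
         └─ f
            ├─ f *
            └─ u *
Counting every labelled node above: 17.

17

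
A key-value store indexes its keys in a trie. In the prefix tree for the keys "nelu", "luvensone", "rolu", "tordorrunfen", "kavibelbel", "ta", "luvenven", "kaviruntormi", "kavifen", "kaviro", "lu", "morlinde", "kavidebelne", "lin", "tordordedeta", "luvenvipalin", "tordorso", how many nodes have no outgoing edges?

16

Leaves are exactly the stored words that no other stored word extends.
Those words: "kavibelbel", "kavidebelne", "kavifen", "kaviro", "kaviruntormi", "lin", "luvensone", "luvenven", "luvenvipalin", "morlinde", "nelu", "rolu", "ta", "tordordedeta", "tordorrunfen", "tordorso"
Leaf count: 16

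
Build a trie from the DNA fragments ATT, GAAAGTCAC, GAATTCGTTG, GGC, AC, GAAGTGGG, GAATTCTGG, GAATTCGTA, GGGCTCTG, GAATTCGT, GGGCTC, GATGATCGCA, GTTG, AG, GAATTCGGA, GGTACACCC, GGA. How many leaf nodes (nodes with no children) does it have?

Leaves are exactly the stored words that no other stored word extends.
Those words: "AC", "AG", "ATT", "GAAAGTCAC", "GAAGTGGG", "GAATTCGGA", "GAATTCGTA", "GAATTCGTTG", "GAATTCTGG", "GATGATCGCA", "GGA", "GGC", "GGGCTCTG", "GGTACACCC", "GTTG"
Leaf count: 15

15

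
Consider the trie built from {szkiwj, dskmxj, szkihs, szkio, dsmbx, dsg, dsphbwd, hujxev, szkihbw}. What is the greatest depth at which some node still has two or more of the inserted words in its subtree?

5

The deepest shared node is where two words last agree before diverging.
"szkihbw" and "szkihs" agree on "szkih" (5 characters) before diverging; nothing deeper is shared.
Longest shared-prefix length: 5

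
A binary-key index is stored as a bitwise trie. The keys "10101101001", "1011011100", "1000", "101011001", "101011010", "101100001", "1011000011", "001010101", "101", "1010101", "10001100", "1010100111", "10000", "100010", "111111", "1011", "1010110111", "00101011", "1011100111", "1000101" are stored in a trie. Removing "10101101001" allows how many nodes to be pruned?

2

Walk "10101101001" from the leaf back toward the root, removing each node that no remaining word uses.
The suffix "01" (2 nodes) is used only by "10101101001"; "101011010" is itself a stored word, so pruning stops there.
Nodes removed: 2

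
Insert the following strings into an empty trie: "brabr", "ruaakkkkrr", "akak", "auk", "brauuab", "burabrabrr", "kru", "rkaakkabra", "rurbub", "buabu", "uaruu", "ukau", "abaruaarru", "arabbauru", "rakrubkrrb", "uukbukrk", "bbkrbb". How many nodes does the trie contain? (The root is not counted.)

For each word, the new-node count is its length minus the longest prefix already in the trie:
  "brabr" → 5 new (b, r, a, b, r)
  "ruaakkkkrr" → 10 new (r, u, a, a, k, k, k, k, r, r)
  "akak" → 4 new (a, k, a, k)
  "auk" → prefix "a" already present; 2 new (u, k)
  "brauuab" → prefix "bra" already present; 4 new (u, u, a, b)
  "burabrabrr" → prefix "b" already present; 9 new (u, r, a, b, r, a, b, r, r)
  "kru" → 3 new (k, r, u)
  "rkaakkabra" → prefix "r" already present; 9 new (k, a, a, k, k, a, b, r, a)
  "rurbub" → prefix "ru" already present; 4 new (r, b, u, b)
  "buabu" → prefix "bu" already present; 3 new (a, b, u)
  "uaruu" → 5 new (u, a, r, u, u)
  "ukau" → prefix "u" already present; 3 new (k, a, u)
  "abaruaarru" → prefix "a" already present; 9 new (b, a, r, u, a, a, r, r, u)
  "arabbauru" → prefix "a" already present; 8 new (r, a, b, b, a, u, r, u)
  "rakrubkrrb" → prefix "r" already present; 9 new (a, k, r, u, b, k, r, r, b)
  "uukbukrk" → prefix "u" already present; 7 new (u, k, b, u, k, r, k)
  "bbkrbb" → prefix "b" already present; 5 new (b, k, r, b, b)
Total nodes = 5 + 10 + 4 + 2 + 4 + 9 + 3 + 9 + 4 + 3 + 5 + 3 + 9 + 8 + 9 + 7 + 5 = 99

99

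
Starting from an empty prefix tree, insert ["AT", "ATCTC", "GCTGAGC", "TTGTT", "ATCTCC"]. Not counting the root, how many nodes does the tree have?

Insert word by word; a character creates a node only if that edge doesn't already exist:
  "AT" → 2 new (A, T)
  "ATCTC" → prefix "AT" already present; 3 new (C, T, C)
  "GCTGAGC" → 7 new (G, C, T, G, A, G, C)
  "TTGTT" → 5 new (T, T, G, T, T)
  "ATCTCC" → prefix "ATCTC" already present; 1 new (C)
Total nodes = 2 + 3 + 7 + 5 + 1 = 18

18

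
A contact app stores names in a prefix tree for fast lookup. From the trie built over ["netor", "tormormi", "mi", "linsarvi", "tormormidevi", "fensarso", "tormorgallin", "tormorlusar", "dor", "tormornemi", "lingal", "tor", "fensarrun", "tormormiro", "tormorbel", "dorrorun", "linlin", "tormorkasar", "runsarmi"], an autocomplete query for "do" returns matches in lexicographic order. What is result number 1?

Filter for "do…" and sort: "dor", "dorrorun"
Position 1: dor

dor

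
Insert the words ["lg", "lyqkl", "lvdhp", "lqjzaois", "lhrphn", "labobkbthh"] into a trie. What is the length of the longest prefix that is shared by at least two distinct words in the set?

Equivalently: take the maximum, over all pairs, of their longest common prefix length.
"labobkbthh" and "lg" agree on "l" (1 characters) before diverging; nothing deeper is shared.
Longest shared-prefix length: 1

1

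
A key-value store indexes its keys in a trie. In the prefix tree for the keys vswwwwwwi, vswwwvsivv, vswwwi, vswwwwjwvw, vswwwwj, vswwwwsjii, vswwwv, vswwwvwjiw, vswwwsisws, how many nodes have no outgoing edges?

A leaf is a node with no children — equivalently, the end of a word that is not a proper prefix of any other stored word.
Those words: "vswwwi", "vswwwsisws", "vswwwvsivv", "vswwwvwjiw", "vswwwwjwvw", "vswwwwsjii", "vswwwwwwi"
Leaf count: 7

7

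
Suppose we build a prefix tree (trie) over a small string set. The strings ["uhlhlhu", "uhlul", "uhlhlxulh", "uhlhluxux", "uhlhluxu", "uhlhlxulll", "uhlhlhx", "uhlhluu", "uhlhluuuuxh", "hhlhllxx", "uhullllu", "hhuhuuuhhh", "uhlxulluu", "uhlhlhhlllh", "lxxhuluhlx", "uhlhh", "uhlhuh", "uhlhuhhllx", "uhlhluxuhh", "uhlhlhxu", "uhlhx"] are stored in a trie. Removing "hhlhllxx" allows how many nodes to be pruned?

6

Walk "hhlhllxx" from the leaf back toward the root, removing each node that no remaining word uses.
The suffix "lhllxx" (6 nodes) is used only by "hhlhllxx"; the node for "hh" still has the child "u", so pruning stops there.
Nodes removed: 6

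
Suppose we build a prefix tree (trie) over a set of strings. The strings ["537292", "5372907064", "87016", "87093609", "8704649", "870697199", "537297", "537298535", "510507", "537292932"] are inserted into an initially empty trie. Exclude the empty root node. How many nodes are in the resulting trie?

44

Insert word by word; a character creates a node only if that edge doesn't already exist:
  "537292" → 6 new (5, 3, 7, 2, 9, 2)
  "5372907064" → prefix "53729" already present; 5 new (0, 7, 0, 6, 4)
  "87016" → 5 new (8, 7, 0, 1, 6)
  "87093609" → prefix "870" already present; 5 new (9, 3, 6, 0, 9)
  "8704649" → prefix "870" already present; 4 new (4, 6, 4, 9)
  "870697199" → prefix "870" already present; 6 new (6, 9, 7, 1, 9, 9)
  "537297" → prefix "53729" already present; 1 new (7)
  "537298535" → prefix "53729" already present; 4 new (8, 5, 3, 5)
  "510507" → prefix "5" already present; 5 new (1, 0, 5, 0, 7)
  "537292932" → prefix "537292" already present; 3 new (9, 3, 2)
Total nodes = 6 + 5 + 5 + 5 + 4 + 6 + 1 + 4 + 5 + 3 = 44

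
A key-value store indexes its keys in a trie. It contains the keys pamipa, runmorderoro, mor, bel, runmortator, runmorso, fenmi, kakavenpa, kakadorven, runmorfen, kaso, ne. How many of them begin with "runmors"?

Walk to "runmors"; the words in its subtree are exactly those with that prefix.
Words under "runmors": runmorso
Count: 1

1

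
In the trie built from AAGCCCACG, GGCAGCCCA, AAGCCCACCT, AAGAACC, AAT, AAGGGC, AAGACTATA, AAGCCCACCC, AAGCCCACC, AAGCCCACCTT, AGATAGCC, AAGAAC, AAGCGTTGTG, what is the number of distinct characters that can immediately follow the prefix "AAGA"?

2

Walk "AAGA" from the root, arriving at one node.
Distinct next characters after "AAGA": A, C.
That node has 2 child edges.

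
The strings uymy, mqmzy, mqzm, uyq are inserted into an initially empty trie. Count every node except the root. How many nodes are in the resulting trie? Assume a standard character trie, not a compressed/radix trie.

12

Count nodes per top-level branch (shared prefixes stored once):
  'm'-branch (mqmzy, mqzm): 7 nodes
  'u'-branch (uymy, uyq): 5 nodes
Sum: 12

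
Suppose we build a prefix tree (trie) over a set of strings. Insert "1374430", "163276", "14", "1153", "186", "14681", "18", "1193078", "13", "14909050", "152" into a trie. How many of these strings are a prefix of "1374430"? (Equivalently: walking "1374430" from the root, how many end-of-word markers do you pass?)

Walk "1374430" from the root; an end-of-word marker is hit whenever a stored word is a prefix of "1374430".
Prefixes of the query that are stored words: "13", "1374430"
Count: 2

2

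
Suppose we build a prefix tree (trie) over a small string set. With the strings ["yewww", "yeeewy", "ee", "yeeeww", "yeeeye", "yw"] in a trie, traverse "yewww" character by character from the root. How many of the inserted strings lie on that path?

1

Check each prefix of "yewww" against the stored set — each match is an end-marker on the path.
Prefixes of the query that are stored words: "yewww"
Count: 1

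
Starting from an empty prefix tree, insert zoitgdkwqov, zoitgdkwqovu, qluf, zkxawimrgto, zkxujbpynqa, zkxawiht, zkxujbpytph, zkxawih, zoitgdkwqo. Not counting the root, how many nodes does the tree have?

Trace insertions, counting only characters that open a new branch:
  "zoitgdkwqov" → 11 new (z, o, i, t, g, d, k, w, q, o, v)
  "zoitgdkwqovu" → prefix "zoitgdkwqov" already present; 1 new (u)
  "qluf" → 4 new (q, l, u, f)
  "zkxawimrgto" → prefix "z" already present; 10 new (k, x, a, w, i, m, r, g, t, o)
  "zkxujbpynqa" → prefix "zkx" already present; 8 new (u, j, b, p, y, n, q, a)
  "zkxawiht" → prefix "zkxawi" already present; 2 new (h, t)
  "zkxujbpytph" → prefix "zkxujbpy" already present; 3 new (t, p, h)
  "zkxawih" → prefix "zkxawih" already present; 0 new (none)
  "zoitgdkwqo" → prefix "zoitgdkwqo" already present; 0 new (none)
Total nodes = 11 + 1 + 4 + 10 + 8 + 2 + 3 + 0 + 0 = 39

39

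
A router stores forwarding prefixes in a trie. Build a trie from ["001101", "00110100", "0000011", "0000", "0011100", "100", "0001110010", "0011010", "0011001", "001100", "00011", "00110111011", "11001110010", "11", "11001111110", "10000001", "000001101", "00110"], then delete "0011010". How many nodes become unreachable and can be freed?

0

After clearing the end-marker at "0011010", prune upward until reaching a node still needed by another word.
Every node on "0011010" is still needed (e.g. by "00110100"), so nothing is freed.
Nodes removed: 0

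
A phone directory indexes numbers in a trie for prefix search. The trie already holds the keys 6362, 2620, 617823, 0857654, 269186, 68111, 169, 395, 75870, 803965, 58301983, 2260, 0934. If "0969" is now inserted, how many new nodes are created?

"09" is already a path in the trie; the remaining "69" must be added.
So 4 − 2 = 2 new nodes.

2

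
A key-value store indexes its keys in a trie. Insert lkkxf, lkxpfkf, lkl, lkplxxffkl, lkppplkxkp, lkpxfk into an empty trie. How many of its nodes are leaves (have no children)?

6

Leaves are exactly the stored words that no other stored word extends.
Those words: "lkkxf", "lkl", "lkplxxffkl", "lkppplkxkp", "lkpxfk", "lkxpfkf"
Leaf count: 6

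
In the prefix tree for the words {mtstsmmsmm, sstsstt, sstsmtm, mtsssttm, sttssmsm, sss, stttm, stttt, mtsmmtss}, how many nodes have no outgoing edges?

Leaves are exactly the stored words that no other stored word extends.
Those words: "mtsmmtss", "mtsssttm", "mtstsmmsmm", "sss", "sstsmtm", "sstsstt", "sttssmsm", "stttm", "stttt"
Leaf count: 9

9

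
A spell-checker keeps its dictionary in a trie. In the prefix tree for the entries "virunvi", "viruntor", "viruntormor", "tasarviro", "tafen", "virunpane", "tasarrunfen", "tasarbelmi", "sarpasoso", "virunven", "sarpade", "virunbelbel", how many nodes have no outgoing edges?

Leaves are exactly the stored words that no other stored word extends.
Those words: "sarpade", "sarpasoso", "tafen", "tasarbelmi", "tasarrunfen", "tasarviro", "virunbelbel", "virunpane", "viruntormor", "virunven", "virunvi"
Leaf count: 11

11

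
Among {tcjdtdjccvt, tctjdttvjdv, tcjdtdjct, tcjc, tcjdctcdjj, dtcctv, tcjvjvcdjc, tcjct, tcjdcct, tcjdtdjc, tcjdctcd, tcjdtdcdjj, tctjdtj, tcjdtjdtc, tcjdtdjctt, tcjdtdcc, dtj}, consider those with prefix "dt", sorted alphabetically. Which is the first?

dtcctv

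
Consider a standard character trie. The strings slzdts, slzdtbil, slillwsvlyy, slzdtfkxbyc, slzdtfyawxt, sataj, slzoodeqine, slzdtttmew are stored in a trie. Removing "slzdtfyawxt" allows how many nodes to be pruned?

A node on "slzdtfyawxt"'s path can go only if nothing else ends at it or branches off below it.
The suffix "yawxt" (5 nodes) is used only by "slzdtfyawxt"; the node for "slzdtf" still has the child "k", so pruning stops there.
Nodes removed: 5

5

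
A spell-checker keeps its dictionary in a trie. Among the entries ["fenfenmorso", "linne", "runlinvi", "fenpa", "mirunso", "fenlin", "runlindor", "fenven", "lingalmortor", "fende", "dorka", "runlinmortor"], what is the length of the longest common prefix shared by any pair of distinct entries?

6

The deepest shared node is where two words last agree before diverging.
e.g. "runlindor" and "runlinmortor" share the prefix "runlin" of length 6; no pair shares a longer one.
Longest shared-prefix length: 6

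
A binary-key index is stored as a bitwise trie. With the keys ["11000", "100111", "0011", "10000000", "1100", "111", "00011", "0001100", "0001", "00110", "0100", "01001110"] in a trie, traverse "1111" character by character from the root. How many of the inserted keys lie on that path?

1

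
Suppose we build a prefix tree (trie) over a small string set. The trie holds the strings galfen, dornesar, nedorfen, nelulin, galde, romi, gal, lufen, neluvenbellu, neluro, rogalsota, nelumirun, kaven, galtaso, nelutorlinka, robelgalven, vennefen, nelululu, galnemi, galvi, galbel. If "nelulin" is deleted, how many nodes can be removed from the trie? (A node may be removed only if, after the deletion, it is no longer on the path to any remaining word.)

2

After clearing the end-marker at "nelulin", prune upward until reaching a node still needed by another word.
The suffix "in" (2 nodes) is used only by "nelulin"; the node for "nelul" still has the child "u", so pruning stops there.
Nodes removed: 2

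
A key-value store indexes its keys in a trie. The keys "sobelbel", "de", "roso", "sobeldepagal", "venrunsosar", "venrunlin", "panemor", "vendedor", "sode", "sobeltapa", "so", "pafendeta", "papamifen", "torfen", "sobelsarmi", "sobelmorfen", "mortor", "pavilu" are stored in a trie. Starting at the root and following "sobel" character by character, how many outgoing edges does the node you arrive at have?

Follow the path "sobel" to its node, then look at its outgoing edges.
Distinct next characters after "sobel": b, d, m, s, t.
That node has 5 child edges.

5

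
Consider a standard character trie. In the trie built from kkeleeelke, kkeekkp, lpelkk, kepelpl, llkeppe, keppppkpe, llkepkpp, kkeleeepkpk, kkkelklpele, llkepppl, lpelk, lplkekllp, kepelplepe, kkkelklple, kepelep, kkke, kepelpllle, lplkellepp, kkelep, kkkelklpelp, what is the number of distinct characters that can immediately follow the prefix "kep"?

Follow the path "kep" to its node, then look at its outgoing edges.
Distinct next characters after "kep": e, p.
That node has 2 child edges.

2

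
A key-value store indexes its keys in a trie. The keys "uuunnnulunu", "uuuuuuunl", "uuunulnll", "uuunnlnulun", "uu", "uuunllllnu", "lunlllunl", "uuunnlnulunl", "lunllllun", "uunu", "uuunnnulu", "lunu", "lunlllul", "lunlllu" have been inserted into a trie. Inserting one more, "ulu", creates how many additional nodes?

"u" is already a path in the trie; the remaining "lu" must be added.
So 3 − 1 = 2 new nodes.

2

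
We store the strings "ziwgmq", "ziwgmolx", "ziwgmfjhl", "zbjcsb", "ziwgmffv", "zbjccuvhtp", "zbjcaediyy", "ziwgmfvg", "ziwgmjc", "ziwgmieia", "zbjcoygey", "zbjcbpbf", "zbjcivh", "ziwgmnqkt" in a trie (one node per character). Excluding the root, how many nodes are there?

56

Trace insertions, counting only characters that open a new branch:
  "ziwgmq" → 6 new (z, i, w, g, m, q)
  "ziwgmolx" → prefix "ziwgm" already present; 3 new (o, l, x)
  "ziwgmfjhl" → prefix "ziwgm" already present; 4 new (f, j, h, l)
  "zbjcsb" → prefix "z" already present; 5 new (b, j, c, s, b)
  "ziwgmffv" → prefix "ziwgmf" already present; 2 new (f, v)
  "zbjccuvhtp" → prefix "zbjc" already present; 6 new (c, u, v, h, t, p)
  "zbjcaediyy" → prefix "zbjc" already present; 6 new (a, e, d, i, y, y)
  "ziwgmfvg" → prefix "ziwgmf" already present; 2 new (v, g)
  "ziwgmjc" → prefix "ziwgm" already present; 2 new (j, c)
  "ziwgmieia" → prefix "ziwgm" already present; 4 new (i, e, i, a)
  "zbjcoygey" → prefix "zbjc" already present; 5 new (o, y, g, e, y)
  "zbjcbpbf" → prefix "zbjc" already present; 4 new (b, p, b, f)
  "zbjcivh" → prefix "zbjc" already present; 3 new (i, v, h)
  "ziwgmnqkt" → prefix "ziwgm" already present; 4 new (n, q, k, t)
Total nodes = 6 + 3 + 4 + 5 + 2 + 6 + 6 + 2 + 2 + 4 + 5 + 4 + 3 + 4 = 56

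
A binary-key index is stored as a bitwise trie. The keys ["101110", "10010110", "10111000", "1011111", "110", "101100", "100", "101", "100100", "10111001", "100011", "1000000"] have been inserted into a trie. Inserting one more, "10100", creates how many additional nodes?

2

The longest prefix of "10100" already in the trie is "101" (length 3).
Each of the 2 remaining characters creates one node.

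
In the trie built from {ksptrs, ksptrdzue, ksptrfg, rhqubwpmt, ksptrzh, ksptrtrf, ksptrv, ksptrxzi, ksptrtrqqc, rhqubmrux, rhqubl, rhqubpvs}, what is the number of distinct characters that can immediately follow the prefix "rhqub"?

4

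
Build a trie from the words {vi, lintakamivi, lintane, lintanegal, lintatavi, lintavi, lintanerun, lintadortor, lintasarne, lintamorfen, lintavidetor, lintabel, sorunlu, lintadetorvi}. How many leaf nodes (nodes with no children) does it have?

Leaves are exactly the stored words that no other stored word extends.
Those words: "lintabel", "lintadetorvi", "lintadortor", "lintakamivi", "lintamorfen", "lintanegal", "lintanerun", "lintasarne", "lintatavi", "lintavidetor", "sorunlu", "vi"
Leaf count: 12

12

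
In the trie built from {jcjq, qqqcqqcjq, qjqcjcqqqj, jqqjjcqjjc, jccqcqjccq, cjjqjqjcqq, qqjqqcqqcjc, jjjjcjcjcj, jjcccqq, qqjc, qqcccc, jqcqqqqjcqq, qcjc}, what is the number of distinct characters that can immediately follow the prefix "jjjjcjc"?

Walk "jjjjcjc" from the root, arriving at one node.
Distinct next characters after "jjjjcjc": j.
That node has 1 child edge.

1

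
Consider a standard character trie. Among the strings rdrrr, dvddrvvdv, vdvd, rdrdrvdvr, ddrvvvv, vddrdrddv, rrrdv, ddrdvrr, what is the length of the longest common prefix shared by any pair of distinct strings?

Look for the deepest trie node that still has at least two words in its subtree.
"ddrdvrr" and "ddrvvvv" agree on "ddr" (3 characters) before diverging; nothing deeper is shared.
Longest shared-prefix length: 3

3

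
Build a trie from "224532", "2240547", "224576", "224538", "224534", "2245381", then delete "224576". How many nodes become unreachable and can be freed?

2

Walk "224576" from the leaf back toward the root, removing each node that no remaining word uses.
The suffix "76" (2 nodes) is used only by "224576"; the node for "2245" still has the child "3", so pruning stops there.
Nodes removed: 2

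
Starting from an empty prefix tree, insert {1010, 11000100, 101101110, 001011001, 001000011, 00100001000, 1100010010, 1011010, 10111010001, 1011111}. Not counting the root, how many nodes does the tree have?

46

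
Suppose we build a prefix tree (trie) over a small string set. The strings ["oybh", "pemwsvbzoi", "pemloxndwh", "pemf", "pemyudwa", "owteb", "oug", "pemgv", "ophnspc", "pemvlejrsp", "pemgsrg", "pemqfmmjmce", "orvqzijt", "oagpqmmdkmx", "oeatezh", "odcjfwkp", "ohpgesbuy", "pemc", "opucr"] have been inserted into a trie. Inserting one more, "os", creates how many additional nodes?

1

The longest prefix of "os" already in the trie is "o" (length 1).
Each of the 1 remaining characters creates one node.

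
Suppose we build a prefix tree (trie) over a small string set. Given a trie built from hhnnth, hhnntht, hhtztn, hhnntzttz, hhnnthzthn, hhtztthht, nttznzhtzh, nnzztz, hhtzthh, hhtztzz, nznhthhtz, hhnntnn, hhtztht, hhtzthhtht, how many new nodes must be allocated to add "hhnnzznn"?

4

The longest prefix of "hhnnzznn" already in the trie is "hhnn" (length 4).
New nodes needed: |"hhnnzznn"| − 4 = 8 − 4 = 4.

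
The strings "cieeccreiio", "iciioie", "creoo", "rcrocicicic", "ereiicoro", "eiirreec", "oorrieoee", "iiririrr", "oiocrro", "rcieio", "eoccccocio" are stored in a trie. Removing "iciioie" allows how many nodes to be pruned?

6

Walk "iciioie" from the leaf back toward the root, removing each node that no remaining word uses.
The suffix "ciioie" (6 nodes) is used only by "iciioie"; the node for "i" still has the child "i", so pruning stops there.
Nodes removed: 6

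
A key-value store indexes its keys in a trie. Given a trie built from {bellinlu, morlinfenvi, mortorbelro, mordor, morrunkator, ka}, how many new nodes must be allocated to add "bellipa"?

2

The longest prefix of "bellipa" already in the trie is "belli" (length 5).
So 7 − 5 = 2 new nodes.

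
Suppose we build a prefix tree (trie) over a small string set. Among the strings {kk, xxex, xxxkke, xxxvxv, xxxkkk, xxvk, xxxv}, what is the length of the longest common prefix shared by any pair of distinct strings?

5

The deepest shared node is where two words last agree before diverging.
e.g. "xxxkke" and "xxxkkk" share the prefix "xxxkk" of length 5; no pair shares a longer one.
Longest shared-prefix length: 5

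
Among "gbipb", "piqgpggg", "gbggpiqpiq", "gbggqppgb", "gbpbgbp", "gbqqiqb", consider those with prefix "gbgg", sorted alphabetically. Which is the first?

Filter for "gbgg…" and sort: "gbggpiqpiq", "gbggqppgb"
The 1st is gbggpiqpiq.

gbggpiqpiq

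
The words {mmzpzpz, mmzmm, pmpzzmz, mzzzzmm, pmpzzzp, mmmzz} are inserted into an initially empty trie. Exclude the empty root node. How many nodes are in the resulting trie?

27

Count nodes per top-level branch (shared prefixes stored once):
  'm'-branch (mmmzz, mmzmm, mmzpzpz, mzzzzmm): 18 nodes
  'p'-branch (pmpzzmz, pmpzzzp): 9 nodes
Sum: 27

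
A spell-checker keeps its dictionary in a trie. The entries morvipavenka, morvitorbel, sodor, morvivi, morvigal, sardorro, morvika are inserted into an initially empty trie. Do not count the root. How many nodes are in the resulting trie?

37

Insert word by word; a character creates a node only if that edge doesn't already exist:
  "morvipavenka" → 12 new (m, o, r, v, i, p, a, v, e, n, k, a)
  "morvitorbel" → prefix "morvi" already present; 6 new (t, o, r, b, e, l)
  "sodor" → 5 new (s, o, d, o, r)
  "morvivi" → prefix "morvi" already present; 2 new (v, i)
  "morvigal" → prefix "morvi" already present; 3 new (g, a, l)
  "sardorro" → prefix "s" already present; 7 new (a, r, d, o, r, r, o)
  "morvika" → prefix "morvi" already present; 2 new (k, a)
Total nodes = 12 + 6 + 5 + 2 + 3 + 7 + 2 = 37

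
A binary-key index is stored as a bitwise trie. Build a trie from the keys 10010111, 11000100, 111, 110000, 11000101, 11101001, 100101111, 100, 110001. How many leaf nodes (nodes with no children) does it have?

5

Leaves are exactly the stored words that no other stored word extends.
Those words: "100101111", "110000", "11000100", "11000101", "11101001"
Leaf count: 5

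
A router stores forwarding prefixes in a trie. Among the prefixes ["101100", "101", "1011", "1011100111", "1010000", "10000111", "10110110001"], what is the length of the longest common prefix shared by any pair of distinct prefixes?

Equivalently: take the maximum, over all pairs, of their longest common prefix length.
"101100" and "10110110001" agree on "10110" (5 characters) before diverging; nothing deeper is shared.
Longest shared-prefix length: 5

5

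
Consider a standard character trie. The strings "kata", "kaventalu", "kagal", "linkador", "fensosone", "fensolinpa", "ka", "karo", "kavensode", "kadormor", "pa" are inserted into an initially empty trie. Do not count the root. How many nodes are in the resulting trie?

50

Count nodes per top-level branch (shared prefixes stored once):
  'f'-branch (fensolinpa, fensosone): 14 nodes
  'k'-branch (ka, kadormor, kagal, karo, kata, kavensode, kaventalu): 26 nodes
  'l'-branch (linkador): 8 nodes
  'p'-branch (pa): 2 nodes
Sum: 50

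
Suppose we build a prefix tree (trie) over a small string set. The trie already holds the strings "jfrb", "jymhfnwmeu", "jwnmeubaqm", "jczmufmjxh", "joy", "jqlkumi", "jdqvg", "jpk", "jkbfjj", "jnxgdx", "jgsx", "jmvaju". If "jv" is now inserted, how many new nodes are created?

"j" is already a path in the trie; the remaining "v" must be added.
So 2 − 1 = 1 new nodes.

1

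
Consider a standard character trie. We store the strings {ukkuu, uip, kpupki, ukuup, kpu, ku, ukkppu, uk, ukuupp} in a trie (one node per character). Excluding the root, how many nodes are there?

Count nodes per top-level branch (shared prefixes stored once):
  'k'-branch (kpu, kpupki, ku): 7 nodes
  'u'-branch (uip, uk, ukkppu, ukkuu, ukuup, ukuupp): 14 nodes
Sum: 21

21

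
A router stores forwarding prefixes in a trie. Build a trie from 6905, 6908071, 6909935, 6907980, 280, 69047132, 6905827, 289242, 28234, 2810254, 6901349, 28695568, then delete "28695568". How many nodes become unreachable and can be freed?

Walk "28695568" from the leaf back toward the root, removing each node that no remaining word uses.
The suffix "695568" (6 nodes) is used only by "28695568"; the node for "28" still has the child "0", so pruning stops there.
Nodes removed: 6

6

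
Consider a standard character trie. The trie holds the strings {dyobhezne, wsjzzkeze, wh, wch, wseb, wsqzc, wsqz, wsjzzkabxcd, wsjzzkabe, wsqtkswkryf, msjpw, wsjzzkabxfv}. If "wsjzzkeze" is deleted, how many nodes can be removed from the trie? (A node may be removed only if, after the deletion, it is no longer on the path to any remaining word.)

A node on "wsjzzkeze"'s path can go only if nothing else ends at it or branches off below it.
The suffix "eze" (3 nodes) is used only by "wsjzzkeze"; the node for "wsjzzk" still has the child "a", so pruning stops there.
Nodes removed: 3

3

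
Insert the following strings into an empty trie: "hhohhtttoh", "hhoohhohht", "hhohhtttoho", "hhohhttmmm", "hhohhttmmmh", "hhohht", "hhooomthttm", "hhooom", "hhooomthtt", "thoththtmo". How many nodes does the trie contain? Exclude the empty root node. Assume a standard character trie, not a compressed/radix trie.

For each word, the new-node count is its length minus the longest prefix already in the trie:
  "hhohhtttoh" → 10 new (h, h, o, h, h, t, t, t, o, h)
  "hhoohhohht" → prefix "hho" already present; 7 new (o, h, h, o, h, h, t)
  "hhohhtttoho" → prefix "hhohhtttoh" already present; 1 new (o)
  "hhohhttmmm" → prefix "hhohhtt" already present; 3 new (m, m, m)
  "hhohhttmmmh" → prefix "hhohhttmmm" already present; 1 new (h)
  "hhohht" → prefix "hhohht" already present; 0 new (none)
  "hhooomthttm" → prefix "hhoo" already present; 7 new (o, m, t, h, t, t, m)
  "hhooom" → prefix "hhooom" already present; 0 new (none)
  "hhooomthtt" → prefix "hhooomthtt" already present; 0 new (none)
  "thoththtmo" → 10 new (t, h, o, t, h, t, h, t, m, o)
Total nodes = 10 + 7 + 1 + 3 + 1 + 0 + 7 + 0 + 0 + 10 = 39

39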